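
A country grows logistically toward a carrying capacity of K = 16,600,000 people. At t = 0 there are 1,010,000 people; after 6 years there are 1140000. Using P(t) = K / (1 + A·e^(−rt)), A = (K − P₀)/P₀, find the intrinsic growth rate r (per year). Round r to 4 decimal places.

r ≈ 0.0216 per year

A = (16600000 − 1010000)/1010000 = 15.43564
1140000 = 16600000/(1 + 15.43564·e^(−r·6)) → e^(−6r) = (14.5614 − 1)/15.43564 = 0.878577
r = −ln(0.878577)/6 = 0.12945/6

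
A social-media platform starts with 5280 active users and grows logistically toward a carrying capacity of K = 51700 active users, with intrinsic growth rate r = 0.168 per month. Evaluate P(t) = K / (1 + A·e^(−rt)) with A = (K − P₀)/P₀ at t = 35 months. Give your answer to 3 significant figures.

≈ 50,500 active users

A = (51700 − 5280)/5280 = 8.79167
P(35) = 51700 / (1 + 8.79167·e^(−0.168·35)) = 51700 / (1 + 8.79167·0.002795)
= 51700 / 1.02457 ≈ 50460.15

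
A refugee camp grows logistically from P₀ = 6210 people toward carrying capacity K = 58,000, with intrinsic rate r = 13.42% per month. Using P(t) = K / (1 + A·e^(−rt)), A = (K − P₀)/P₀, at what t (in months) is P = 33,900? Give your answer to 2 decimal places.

A = (58000 − 6210)/6210 = 8.33977
33900 = 58000/(1 + 8.33977·e^(−0.1342t)) → 1 + 8.33977·e^(−0.1342t) = 1.71091
e^(−0.1342t) = 0.085244 → t = ln(11.73105)/0.1342 = 2.46224/0.1342

t ≈ 18.35 months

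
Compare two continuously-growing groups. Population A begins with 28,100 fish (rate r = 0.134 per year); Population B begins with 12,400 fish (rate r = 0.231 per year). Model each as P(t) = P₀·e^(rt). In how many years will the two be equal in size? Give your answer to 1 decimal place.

28100·e^(0.134t) = 12400·e^(0.231t)
28100/12400 = e^((0.231 − 0.134)t) → ln(2.26613) = 0.097·t
t = 0.81807 / 0.097

t ≈ 8.4 years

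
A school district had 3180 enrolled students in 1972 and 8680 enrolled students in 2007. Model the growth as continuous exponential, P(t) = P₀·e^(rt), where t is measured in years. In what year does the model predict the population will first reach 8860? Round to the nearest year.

year 2008

r = ln(8680/3180) / 35 = 1.00414/35 ≈ 0.02869 per year
t = ln(8860/3180) / r = 1.02467/0.02869 ≈ 35.72 years after 1972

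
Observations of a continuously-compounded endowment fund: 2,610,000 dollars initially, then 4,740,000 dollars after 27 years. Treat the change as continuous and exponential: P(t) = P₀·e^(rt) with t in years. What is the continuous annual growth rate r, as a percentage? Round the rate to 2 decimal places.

r ≈ 2.21% per year

4740000 = 2610000 · e^(r·27)
e^(27r) = 4740000/2610000 = 1.81609
r = ln(1.81609) / 27 = 0.59669 / 27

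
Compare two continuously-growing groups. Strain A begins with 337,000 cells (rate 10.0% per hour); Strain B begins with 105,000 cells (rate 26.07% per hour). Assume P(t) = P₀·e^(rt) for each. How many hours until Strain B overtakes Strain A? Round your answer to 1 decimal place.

337000·e^(0.1t) = 105000·e^(0.2607t)
337000/105000 = e^((0.2607 − 0.1)t) → ln(3.20952) = 0.1607·t
t = 1.16612 / 0.1607

t ≈ 7.3 hours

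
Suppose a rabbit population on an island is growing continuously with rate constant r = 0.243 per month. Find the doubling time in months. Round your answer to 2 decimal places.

doubling time = ln(2) / |r| = 0.69315 / 0.243

doubling time ≈ 2.85 months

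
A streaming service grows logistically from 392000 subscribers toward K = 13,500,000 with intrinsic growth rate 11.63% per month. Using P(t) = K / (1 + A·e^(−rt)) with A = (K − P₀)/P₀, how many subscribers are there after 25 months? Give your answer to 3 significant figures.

≈ 4,780,000 subscribers

A = (13500000 − 392000)/392000 = 33.43878
P(25) = 13500000 / (1 + 33.43878·e^(−0.1163·25)) = 13500000 / (1 + 33.43878·0.054612)
= 13500000 / 2.82616 ≈ 4776797.24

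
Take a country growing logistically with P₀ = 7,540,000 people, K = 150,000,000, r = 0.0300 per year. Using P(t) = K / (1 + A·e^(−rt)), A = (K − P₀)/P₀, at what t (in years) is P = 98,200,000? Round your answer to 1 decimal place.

A = (150000000 − 7540000)/7540000 = 18.8939
98200000 = 150000000/(1 + 18.8939·e^(−0.03t)) → 1 + 18.8939·e^(−0.03t) = 1.52749
e^(−0.03t) = 0.027919 → t = ln(35.81816)/0.03 = 3.57846/0.03

t ≈ 119.3 years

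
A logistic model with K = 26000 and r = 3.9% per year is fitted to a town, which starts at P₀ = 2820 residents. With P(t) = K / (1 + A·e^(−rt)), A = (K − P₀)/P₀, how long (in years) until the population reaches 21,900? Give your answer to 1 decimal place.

A = (26000 − 2820)/2820 = 8.21986
21900 = 26000/(1 + 8.21986·e^(−0.039t)) → 1 + 8.21986·e^(−0.039t) = 1.18721
e^(−0.039t) = 0.022776 → t = ln(43.90607)/0.039 = 3.78205/0.039

t ≈ 97.0 years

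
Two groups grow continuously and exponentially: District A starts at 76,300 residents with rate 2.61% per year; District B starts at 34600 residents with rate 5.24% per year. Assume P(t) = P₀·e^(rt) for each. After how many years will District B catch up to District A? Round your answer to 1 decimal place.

t ≈ 30.1 years

76300·e^(0.0261t) = 34600·e^(0.0524t)
76300/34600 = e^((0.0524 − 0.0261)t) → ln(2.2052) = 0.0263·t
t = 0.79082 / 0.0263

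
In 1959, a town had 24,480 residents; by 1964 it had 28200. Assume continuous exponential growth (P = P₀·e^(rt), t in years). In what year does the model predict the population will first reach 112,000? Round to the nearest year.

year 2013

r = ln(28200/24480) / 5 = 0.14147/5 ≈ 0.028293 per year
t = ln(112000/24480) / r = 1.52064/0.028293 ≈ 53.75 years after 1959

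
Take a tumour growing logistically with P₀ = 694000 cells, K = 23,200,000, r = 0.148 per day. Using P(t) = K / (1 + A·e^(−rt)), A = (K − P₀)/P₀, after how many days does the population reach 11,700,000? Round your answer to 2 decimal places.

t ≈ 23.62 days

A = (23200000 − 694000)/694000 = 32.42939
11700000 = 23200000/(1 + 32.42939·e^(−0.148t)) → 1 + 32.42939·e^(−0.148t) = 1.98291
e^(−0.148t) = 0.030309 → t = ln(32.99338)/0.148 = 3.49631/0.148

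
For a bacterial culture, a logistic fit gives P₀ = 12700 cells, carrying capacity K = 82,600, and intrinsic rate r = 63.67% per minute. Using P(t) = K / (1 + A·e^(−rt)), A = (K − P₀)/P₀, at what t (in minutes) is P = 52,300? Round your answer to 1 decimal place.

t ≈ 3.5 minutes

A = (82600 − 12700)/12700 = 5.50394
52300 = 82600/(1 + 5.50394·e^(−0.6367t)) → 1 + 5.50394·e^(−0.6367t) = 1.57935
e^(−0.6367t) = 0.105261 → t = ln(9.50019)/0.6367 = 2.25131/0.6367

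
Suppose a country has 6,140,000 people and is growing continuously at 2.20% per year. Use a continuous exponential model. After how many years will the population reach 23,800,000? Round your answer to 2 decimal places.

t ≈ 61.58 years

23800000 = 6140000 · e^(0.022·t)
t = ln(23800000/6140000) / 0.022 = ln(3.87622) / 0.022 = 1.35486 / 0.022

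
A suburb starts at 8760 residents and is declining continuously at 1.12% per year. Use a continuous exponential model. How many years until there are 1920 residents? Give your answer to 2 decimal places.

t ≈ 135.52 years

1920 = 8760 · e^(-0.0112·t)
t = ln(1920/8760) / -0.0112 = ln(0.21918) / -0.0112 = -1.51787 / -0.0112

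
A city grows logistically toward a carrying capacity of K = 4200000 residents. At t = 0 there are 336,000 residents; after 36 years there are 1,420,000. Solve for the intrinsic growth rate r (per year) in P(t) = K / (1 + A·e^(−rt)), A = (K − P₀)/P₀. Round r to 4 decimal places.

A = (4200000 − 336000)/336000 = 11.5
1420000 = 4200000/(1 + 11.5·e^(−r·36)) → e^(−36r) = (2.95775 − 1)/11.5 = 0.170239
r = −ln(0.170239)/36 = 1.77055/36

r ≈ 0.0492 per year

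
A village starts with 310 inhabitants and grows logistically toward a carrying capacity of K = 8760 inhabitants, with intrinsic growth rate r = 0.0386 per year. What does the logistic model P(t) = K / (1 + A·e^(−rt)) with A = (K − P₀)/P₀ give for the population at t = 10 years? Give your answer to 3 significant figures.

A = (8760 − 310)/310 = 27.25806
P(10) = 8760 / (1 + 27.25806·e^(−0.0386·10)) = 8760 / (1 + 27.25806·0.679771)
= 8760 / 19.52923 ≈ 448.56

≈ 449 inhabitants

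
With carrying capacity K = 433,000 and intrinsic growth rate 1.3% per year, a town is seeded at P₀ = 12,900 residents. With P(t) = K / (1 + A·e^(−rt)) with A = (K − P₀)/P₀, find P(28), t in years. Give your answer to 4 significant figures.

A = (433000 − 12900)/12900 = 32.56589
P(28) = 433000 / (1 + 32.56589·e^(−0.013·28)) = 433000 / (1 + 32.56589·0.694891)
= 433000 / 23.62975 ≈ 18324.36

≈ 18,320 residents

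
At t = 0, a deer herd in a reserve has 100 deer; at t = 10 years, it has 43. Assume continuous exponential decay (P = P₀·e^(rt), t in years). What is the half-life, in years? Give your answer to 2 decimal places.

half-life ≈ 8.21 years

r = ln(43/100) / 10 = ln(0.43) / 10 ≈ -0.084397 per year
half-life = ln 2 / |r| = 0.69315 / 0.084397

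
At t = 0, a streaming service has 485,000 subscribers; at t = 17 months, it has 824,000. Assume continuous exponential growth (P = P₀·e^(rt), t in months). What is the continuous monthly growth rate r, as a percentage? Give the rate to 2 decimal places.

r ≈ 3.12% per month

824000 = 485000 · e^(r·17)
e^(17r) = 824000/485000 = 1.69897
r = ln(1.69897) / 17 = 0.53002 / 17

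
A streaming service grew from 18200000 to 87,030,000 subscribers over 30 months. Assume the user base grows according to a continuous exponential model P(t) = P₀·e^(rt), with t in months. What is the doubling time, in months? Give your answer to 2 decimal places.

doubling time ≈ 13.29 months

r = ln(87030000/18200000) / 30 = ln(4.78187) / 30 ≈ 0.052161 per month
doubling time = ln 2 / |r| = 0.69315 / 0.052161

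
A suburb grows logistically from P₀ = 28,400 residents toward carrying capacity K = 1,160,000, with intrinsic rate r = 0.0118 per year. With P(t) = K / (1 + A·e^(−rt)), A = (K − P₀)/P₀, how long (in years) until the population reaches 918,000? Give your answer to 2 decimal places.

A = (1160000 − 28400)/28400 = 39.84507
918000 = 1160000/(1 + 39.84507·e^(−0.0118t)) → 1 + 39.84507·e^(−0.0118t) = 1.26362
e^(−0.0118t) = 0.006616 → t = ln(151.14783)/0.0118 = 5.01826/0.0118

t ≈ 425.28 years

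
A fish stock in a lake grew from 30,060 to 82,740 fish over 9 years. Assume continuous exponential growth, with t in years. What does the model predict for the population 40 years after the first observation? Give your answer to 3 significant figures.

r = ln(82740/30060) / 9 ≈ 0.112501 per year
P(40) = 30060 · e^(0.112501·40) = 30060 · 90.02024 ≈ 2706008.49

≈ 2,710,000 fish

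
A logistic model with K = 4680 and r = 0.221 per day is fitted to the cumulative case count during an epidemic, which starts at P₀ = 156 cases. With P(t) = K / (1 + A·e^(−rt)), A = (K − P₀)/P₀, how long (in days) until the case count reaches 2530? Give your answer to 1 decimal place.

A = (4680 − 156)/156 = 29
2530 = 4680/(1 + 29·e^(−0.221t)) → 1 + 29·e^(−0.221t) = 1.8498
e^(−0.221t) = 0.029304 → t = ln(34.12558)/0.221 = 3.53005/0.221

t ≈ 16.0 days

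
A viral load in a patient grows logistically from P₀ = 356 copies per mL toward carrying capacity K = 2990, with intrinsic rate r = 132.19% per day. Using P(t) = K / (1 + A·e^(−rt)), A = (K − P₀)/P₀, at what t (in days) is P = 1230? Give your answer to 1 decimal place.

t ≈ 1.2 days

A = (2990 − 356)/356 = 7.39888
1230 = 2990/(1 + 7.39888·e^(−1.3219t)) → 1 + 7.39888·e^(−1.3219t) = 2.43089
e^(−1.3219t) = 0.193393 → t = ln(5.17081)/1.3219 = 1.64303/1.3219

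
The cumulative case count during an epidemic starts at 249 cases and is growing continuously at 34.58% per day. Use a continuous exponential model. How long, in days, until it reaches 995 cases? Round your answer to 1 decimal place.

t ≈ 4.0 days

995 = 249 · e^(0.3458·t)
t = ln(995/249) / 0.3458 = ln(3.99598) / 0.3458 = 1.38529 / 0.3458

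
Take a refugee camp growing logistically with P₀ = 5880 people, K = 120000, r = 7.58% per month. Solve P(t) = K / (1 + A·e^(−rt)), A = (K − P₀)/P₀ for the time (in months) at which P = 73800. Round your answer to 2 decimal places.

A = (120000 − 5880)/5880 = 19.40816
73800 = 120000/(1 + 19.40816·e^(−0.0758t)) → 1 + 19.40816·e^(−0.0758t) = 1.62602
e^(−0.0758t) = 0.032255 → t = ln(31.00265)/0.0758 = 3.43407/0.0758

t ≈ 45.30 months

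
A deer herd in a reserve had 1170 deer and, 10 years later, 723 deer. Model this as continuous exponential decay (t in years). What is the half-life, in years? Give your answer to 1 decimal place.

r = ln(723/1170) / 10 = ln(0.61795) / 10 ≈ -0.048135 per year
half-life = ln 2 / |r| = 0.69315 / 0.048135

half-life ≈ 14.4 years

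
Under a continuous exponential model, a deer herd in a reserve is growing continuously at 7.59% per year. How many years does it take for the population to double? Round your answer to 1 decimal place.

doubling time ≈ 9.1 years

doubling time = ln(2) / |r| = 0.69315 / 0.0759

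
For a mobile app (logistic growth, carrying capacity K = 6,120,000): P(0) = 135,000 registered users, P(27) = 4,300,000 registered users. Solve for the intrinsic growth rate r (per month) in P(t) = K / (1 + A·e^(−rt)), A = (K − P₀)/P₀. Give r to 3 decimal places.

A = (6120000 − 135000)/135000 = 44.33333
4300000 = 6120000/(1 + 44.33333·e^(−r·27)) → e^(−27r) = (1.42326 − 1)/44.33333 = 0.009547
r = −ln(0.009547)/27 = 4.65152/27

r ≈ 0.172 per month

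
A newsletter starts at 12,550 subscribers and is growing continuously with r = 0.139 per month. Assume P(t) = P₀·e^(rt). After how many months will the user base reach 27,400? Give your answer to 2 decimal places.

27400 = 12550 · e^(0.139·t)
t = ln(27400/12550) / 0.139 = ln(2.18327) / 0.139 = 0.78082 / 0.139

t ≈ 5.62 months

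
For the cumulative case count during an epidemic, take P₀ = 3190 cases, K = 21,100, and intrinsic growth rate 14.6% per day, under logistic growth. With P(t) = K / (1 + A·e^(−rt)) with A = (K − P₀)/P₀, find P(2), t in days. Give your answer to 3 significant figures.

A = (21100 − 3190)/3190 = 5.61442
P(2) = 21100 / (1 + 5.61442·e^(−0.146·2)) = 21100 / (1 + 5.61442·0.746769)
= 21100 / 5.19267 ≈ 4063.42

≈ 4,060 cases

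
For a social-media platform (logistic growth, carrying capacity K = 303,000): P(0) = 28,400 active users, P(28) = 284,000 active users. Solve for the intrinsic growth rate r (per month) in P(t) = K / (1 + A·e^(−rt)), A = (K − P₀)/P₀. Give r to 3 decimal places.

r ≈ 0.178 per month

A = (303000 − 28400)/28400 = 9.66901
284000 = 303000/(1 + 9.66901·e^(−r·28)) → e^(−28r) = (1.0669 − 1)/9.66901 = 0.006919
r = −ln(0.006919)/28 = 4.97346/28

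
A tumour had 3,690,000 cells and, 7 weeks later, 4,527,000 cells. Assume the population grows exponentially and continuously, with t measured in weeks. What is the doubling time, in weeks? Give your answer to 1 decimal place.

r = ln(4527000/3690000) / 7 = ln(1.22683) / 7 ≈ 0.029205 per week
doubling time = ln 2 / |r| = 0.69315 / 0.029205

doubling time ≈ 23.7 weeks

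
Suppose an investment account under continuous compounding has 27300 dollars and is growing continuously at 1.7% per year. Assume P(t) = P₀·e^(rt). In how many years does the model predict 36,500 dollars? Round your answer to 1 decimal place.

t ≈ 17.1 years

36500 = 27300 · e^(0.017·t)
t = ln(36500/27300) / 0.017 = ln(1.337) / 0.017 = 0.29043 / 0.017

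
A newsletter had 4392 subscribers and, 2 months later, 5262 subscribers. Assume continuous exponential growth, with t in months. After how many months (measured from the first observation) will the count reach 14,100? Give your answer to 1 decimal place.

t ≈ 12.9 months

r = ln(5262/4392) / 2 ≈ 0.090363 per month
t = ln(14100/4392) / r = 1.16639 / 0.090363 ≈ 12.908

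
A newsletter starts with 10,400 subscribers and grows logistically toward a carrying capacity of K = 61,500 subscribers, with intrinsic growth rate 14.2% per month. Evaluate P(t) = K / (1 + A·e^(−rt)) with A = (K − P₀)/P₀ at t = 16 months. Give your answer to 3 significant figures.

≈ 40,800 subscribers

A = (61500 − 10400)/10400 = 4.91346
P(16) = 61500 / (1 + 4.91346·e^(−0.142·16)) = 61500 / (1 + 4.91346·0.103106)
= 61500 / 1.50661 ≈ 40820.22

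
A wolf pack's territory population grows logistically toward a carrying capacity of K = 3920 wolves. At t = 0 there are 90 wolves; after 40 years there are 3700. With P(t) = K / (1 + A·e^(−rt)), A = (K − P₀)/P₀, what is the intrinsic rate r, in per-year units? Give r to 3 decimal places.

A = (3920 − 90)/90 = 42.55556
3700 = 3920/(1 + 42.55556·e^(−r·40)) → e^(−40r) = (1.05946 − 1)/42.55556 = 0.001397
r = −ln(0.001397)/40 = 6.57327/40

r ≈ 0.164 per year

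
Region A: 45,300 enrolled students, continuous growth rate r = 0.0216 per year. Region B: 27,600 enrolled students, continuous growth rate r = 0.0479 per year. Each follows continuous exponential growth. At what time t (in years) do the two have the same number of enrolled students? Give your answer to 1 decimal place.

45300·e^(0.0216t) = 27600·e^(0.0479t)
45300/27600 = e^((0.0479 − 0.0216)t) → ln(1.6413) = 0.0263·t
t = 0.49549 / 0.0263

t ≈ 18.8 years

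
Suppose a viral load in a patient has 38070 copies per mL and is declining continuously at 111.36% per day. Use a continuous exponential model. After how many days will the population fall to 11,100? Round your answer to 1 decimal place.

t ≈ 1.1 days

11100 = 38070 · e^(-1.1136·t)
t = ln(11100/38070) / -1.1136 = ln(0.29157) / -1.1136 = -1.23248 / -1.1136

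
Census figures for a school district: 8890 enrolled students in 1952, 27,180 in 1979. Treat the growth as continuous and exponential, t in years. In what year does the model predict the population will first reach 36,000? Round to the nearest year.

year 1986

r = ln(27180/8890) / 27 = 1.11755/27 ≈ 0.041391 per year
t = ln(36000/8890) / r = 1.39859/0.041391 ≈ 33.79 years after 1952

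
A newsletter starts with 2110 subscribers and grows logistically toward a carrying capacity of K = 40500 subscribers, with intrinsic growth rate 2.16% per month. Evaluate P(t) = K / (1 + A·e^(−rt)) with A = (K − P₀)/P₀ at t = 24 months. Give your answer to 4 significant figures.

≈ 3,422 subscribers

A = (40500 − 2110)/2110 = 18.19431
P(24) = 40500 / (1 + 18.19431·e^(−0.0216·24)) = 40500 / (1 + 18.19431·0.595473)
= 40500 / 11.83421 ≈ 3422.28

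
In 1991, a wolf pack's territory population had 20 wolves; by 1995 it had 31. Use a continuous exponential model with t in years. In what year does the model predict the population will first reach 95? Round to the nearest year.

r = ln(31/20) / 4 = 0.43825/4 ≈ 0.109564 per year
t = ln(95/20) / r = 1.55814/0.109564 ≈ 14.22 years after 1991

year 2005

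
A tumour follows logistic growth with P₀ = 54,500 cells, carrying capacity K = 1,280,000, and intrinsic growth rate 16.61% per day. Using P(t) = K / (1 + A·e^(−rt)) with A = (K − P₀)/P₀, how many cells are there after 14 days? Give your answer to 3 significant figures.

≈ 400,000 cells

A = (1280000 − 54500)/54500 = 22.48624
P(14) = 1280000 / (1 + 22.48624·e^(−0.1661·14)) = 1280000 / (1 + 22.48624·0.097744)
= 1280000 / 3.1979 ≈ 400262.36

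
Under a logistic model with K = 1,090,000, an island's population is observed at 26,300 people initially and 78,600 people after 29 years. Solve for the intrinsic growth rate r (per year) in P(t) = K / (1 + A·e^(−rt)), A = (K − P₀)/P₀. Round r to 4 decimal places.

A = (1090000 − 26300)/26300 = 40.44487
78600 = 1090000/(1 + 40.44487·e^(−r·29)) → e^(−29r) = (13.86768 − 1)/40.44487 = 0.318154
r = −ln(0.318154)/29 = 1.14522/29

r ≈ 0.0395 per year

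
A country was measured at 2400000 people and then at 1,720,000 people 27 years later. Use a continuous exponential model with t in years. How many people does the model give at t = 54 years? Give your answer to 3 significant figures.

r = ln(1720000/2400000) / 27 ≈ -0.012339 per year
P(54) = 2400000 · e^(-0.012339·54) = 2400000 · 0.51361 ≈ 1232666.67

≈ 1,230,000 people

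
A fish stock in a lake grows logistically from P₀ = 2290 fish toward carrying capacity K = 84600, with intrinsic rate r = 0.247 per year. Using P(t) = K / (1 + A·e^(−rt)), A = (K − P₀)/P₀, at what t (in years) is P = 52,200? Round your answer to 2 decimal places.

A = (84600 − 2290)/2290 = 35.94323
52200 = 84600/(1 + 35.94323·e^(−0.247t)) → 1 + 35.94323·e^(−0.247t) = 1.62069
e^(−0.247t) = 0.017269 → t = ln(57.90854)/0.247 = 4.05886/0.247

t ≈ 16.43 years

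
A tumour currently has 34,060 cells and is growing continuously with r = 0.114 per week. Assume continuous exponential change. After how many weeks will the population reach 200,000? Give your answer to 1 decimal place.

200000 = 34060 · e^(0.114·t)
t = ln(200000/34060) / 0.114 = ln(5.87199) / 0.114 = 1.77019 / 0.114

t ≈ 15.5 weeks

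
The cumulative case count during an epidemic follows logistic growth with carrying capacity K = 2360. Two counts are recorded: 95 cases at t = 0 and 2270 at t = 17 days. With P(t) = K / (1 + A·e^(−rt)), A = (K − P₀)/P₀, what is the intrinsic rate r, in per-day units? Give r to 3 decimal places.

r ≈ 0.376 per day

A = (2360 − 95)/95 = 23.84211
2270 = 2360/(1 + 23.84211·e^(−r·17)) → e^(−17r) = (1.03965 − 1)/23.84211 = 0.001663
r = −ln(0.001663)/17 = 6.39918/17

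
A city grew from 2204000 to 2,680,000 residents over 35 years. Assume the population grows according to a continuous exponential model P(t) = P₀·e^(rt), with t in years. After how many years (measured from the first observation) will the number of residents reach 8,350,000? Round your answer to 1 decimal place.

t ≈ 238.4 years

r = ln(2680000/2204000) / 35 ≈ 0.005587 per year
t = ln(8350000/2204000) / r = 1.33199 / 0.005587 ≈ 238.411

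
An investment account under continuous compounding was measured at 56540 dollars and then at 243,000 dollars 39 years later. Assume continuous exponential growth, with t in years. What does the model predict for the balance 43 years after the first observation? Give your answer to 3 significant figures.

r = ln(243000/56540) / 39 ≈ 0.037388 per year
P(43) = 56540 · e^(0.037388·43) = 56540 · 4.99113 ≈ 282198.72

≈ 282,000 dollars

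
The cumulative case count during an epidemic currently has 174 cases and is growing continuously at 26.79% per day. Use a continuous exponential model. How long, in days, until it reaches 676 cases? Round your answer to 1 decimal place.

676 = 174 · e^(0.2679·t)
t = ln(676/174) / 0.2679 = ln(3.88506) / 0.2679 = 1.35714 / 0.2679

t ≈ 5.1 days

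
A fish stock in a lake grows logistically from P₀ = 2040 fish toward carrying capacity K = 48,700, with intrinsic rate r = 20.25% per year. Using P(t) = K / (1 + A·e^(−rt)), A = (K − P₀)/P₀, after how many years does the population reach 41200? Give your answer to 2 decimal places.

t ≈ 23.87 years

A = (48700 − 2040)/2040 = 22.87255
41200 = 48700/(1 + 22.87255·e^(−0.2025t)) → 1 + 22.87255·e^(−0.2025t) = 1.18204
e^(−0.2025t) = 0.007959 → t = ln(125.64654)/0.2025 = 4.83347/0.2025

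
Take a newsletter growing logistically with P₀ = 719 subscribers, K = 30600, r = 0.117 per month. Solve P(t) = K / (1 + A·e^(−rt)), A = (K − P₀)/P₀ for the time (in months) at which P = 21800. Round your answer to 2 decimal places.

A = (30600 − 719)/719 = 41.55911
21800 = 30600/(1 + 41.55911·e^(−0.117t)) → 1 + 41.55911·e^(−0.117t) = 1.40367
e^(−0.117t) = 0.009713 → t = ln(102.95325)/0.117 = 4.63427/0.117

t ≈ 39.61 months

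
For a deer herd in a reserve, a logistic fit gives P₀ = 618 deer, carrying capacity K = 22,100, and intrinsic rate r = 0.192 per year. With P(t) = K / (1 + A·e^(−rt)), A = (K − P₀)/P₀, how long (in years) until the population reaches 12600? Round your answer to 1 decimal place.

A = (22100 − 618)/618 = 34.76052
12600 = 22100/(1 + 34.76052·e^(−0.192t)) → 1 + 34.76052·e^(−0.192t) = 1.75397
e^(−0.192t) = 0.02169 → t = ln(46.10342)/0.192 = 3.83089/0.192

t ≈ 20.0 years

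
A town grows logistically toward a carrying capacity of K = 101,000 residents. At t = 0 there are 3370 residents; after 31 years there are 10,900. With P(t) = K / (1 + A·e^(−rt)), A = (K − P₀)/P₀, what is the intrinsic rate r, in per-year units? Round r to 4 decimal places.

r ≈ 0.0405 per year

A = (101000 − 3370)/3370 = 28.97033
10900 = 101000/(1 + 28.97033·e^(−r·31)) → e^(−31r) = (9.26606 − 1)/28.97033 = 0.285328
r = −ln(0.285328)/31 = 1.25411/31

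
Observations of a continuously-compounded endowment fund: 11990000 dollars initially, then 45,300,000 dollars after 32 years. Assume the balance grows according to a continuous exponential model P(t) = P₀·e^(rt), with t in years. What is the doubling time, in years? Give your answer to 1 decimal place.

doubling time ≈ 16.7 years

r = ln(45300000/11990000) / 32 = ln(3.77815) / 32 ≈ 0.041539 per year
doubling time = ln 2 / |r| = 0.69315 / 0.041539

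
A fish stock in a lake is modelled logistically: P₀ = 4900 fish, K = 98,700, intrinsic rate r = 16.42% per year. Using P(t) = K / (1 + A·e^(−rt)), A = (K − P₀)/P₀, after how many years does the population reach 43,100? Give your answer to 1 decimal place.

A = (98700 − 4900)/4900 = 19.14286
43100 = 98700/(1 + 19.14286·e^(−0.1642t)) → 1 + 19.14286·e^(−0.1642t) = 2.29002
e^(−0.1642t) = 0.067389 → t = ln(14.83916)/0.1642 = 2.69727/0.1642

t ≈ 16.4 years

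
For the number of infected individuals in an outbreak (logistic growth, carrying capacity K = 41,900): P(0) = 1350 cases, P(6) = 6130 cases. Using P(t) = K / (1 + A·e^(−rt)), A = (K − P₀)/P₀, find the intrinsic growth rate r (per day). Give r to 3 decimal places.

r ≈ 0.273 per day

A = (41900 − 1350)/1350 = 30.03704
6130 = 41900/(1 + 30.03704·e^(−r·6)) → e^(−6r) = (6.83524 − 1)/30.03704 = 0.194268
r = −ln(0.194268)/6 = 1.63852/6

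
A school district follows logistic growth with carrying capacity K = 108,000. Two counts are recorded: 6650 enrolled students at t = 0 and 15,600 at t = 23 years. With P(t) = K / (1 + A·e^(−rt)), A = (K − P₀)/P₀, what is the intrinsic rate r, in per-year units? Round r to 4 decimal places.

r ≈ 0.0411 per year

A = (108000 − 6650)/6650 = 15.2406
15600 = 108000/(1 + 15.2406·e^(−r·23)) → e^(−23r) = (6.92308 − 1)/15.2406 = 0.388638
r = −ln(0.388638)/23 = 0.94511/23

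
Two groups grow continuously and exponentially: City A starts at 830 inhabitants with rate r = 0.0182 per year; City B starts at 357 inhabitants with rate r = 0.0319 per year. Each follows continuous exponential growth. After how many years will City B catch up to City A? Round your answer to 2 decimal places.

830·e^(0.0182t) = 357·e^(0.0319t)
830/357 = e^((0.0319 − 0.0182)t) → ln(2.32493) = 0.0137·t
t = 0.84369 / 0.0137

t ≈ 61.58 years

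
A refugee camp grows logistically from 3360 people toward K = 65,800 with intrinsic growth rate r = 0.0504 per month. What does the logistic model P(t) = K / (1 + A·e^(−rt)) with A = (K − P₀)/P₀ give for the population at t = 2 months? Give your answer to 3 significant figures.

A = (65800 − 3360)/3360 = 18.58333
P(2) = 65800 / (1 + 18.58333·e^(−0.0504·2)) = 65800 / (1 + 18.58333·0.904114)
= 65800 / 17.80145 ≈ 3696.33

≈ 3,700 people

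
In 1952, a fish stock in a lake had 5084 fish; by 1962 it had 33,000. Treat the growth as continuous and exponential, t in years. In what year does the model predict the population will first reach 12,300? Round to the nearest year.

year 1957

r = ln(33000/5084) / 10 = 1.87041/10 ≈ 0.187041 per year
t = ln(12300/5084) / r = 0.8835/0.187041 ≈ 4.72 years after 1952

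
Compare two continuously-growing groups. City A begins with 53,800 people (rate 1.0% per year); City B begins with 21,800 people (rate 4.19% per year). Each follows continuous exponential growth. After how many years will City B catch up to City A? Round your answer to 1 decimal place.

t ≈ 28.3 years

53800·e^(0.01t) = 21800·e^(0.0419t)
53800/21800 = e^((0.0419 − 0.01)t) → ln(2.46789) = 0.0319·t
t = 0.90336 / 0.0319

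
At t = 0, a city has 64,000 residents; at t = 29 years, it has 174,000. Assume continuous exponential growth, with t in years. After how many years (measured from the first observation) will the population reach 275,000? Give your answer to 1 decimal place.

r = ln(174000/64000) / 29 ≈ 0.034489 per year
t = ln(275000/64000) / r = 1.45789 / 0.034489 ≈ 42.271

t ≈ 42.3 years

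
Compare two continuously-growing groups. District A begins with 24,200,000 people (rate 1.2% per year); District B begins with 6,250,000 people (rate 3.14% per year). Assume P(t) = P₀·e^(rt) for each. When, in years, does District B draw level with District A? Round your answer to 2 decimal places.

t ≈ 69.78 years

24200000·e^(0.012t) = 6250000·e^(0.0314t)
24200000/6250000 = e^((0.0314 − 0.012)t) → ln(3.872) = 0.0194·t
t = 1.35377 / 0.0194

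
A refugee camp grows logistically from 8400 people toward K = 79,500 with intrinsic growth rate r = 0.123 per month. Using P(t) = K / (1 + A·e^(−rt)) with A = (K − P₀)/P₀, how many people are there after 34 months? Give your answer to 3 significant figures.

≈ 70,400 people

A = (79500 − 8400)/8400 = 8.46429
P(34) = 79500 / (1 + 8.46429·e^(−0.123·34)) = 79500 / (1 + 8.46429·0.015268)
= 79500 / 1.12923 ≈ 70401.82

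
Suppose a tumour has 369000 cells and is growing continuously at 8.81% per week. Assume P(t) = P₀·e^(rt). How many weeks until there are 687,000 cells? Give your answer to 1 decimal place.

t ≈ 7.1 weeks

687000 = 369000 · e^(0.0881·t)
t = ln(687000/369000) / 0.0881 = ln(1.86179) / 0.0881 = 0.62154 / 0.0881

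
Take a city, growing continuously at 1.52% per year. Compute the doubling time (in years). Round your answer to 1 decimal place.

doubling time = ln(2) / |r| = 0.69315 / 0.0152

doubling time ≈ 45.6 years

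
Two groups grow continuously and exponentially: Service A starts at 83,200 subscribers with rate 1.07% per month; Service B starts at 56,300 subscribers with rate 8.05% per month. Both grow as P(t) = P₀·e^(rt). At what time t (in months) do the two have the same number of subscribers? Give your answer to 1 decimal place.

83200·e^(0.0107t) = 56300·e^(0.0805t)
83200/56300 = e^((0.0805 − 0.0107)t) → ln(1.4778) = 0.0698·t
t = 0.39055 / 0.0698

t ≈ 5.6 months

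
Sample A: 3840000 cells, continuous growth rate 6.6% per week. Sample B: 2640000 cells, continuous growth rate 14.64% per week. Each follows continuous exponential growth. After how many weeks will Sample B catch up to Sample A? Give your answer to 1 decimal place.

t ≈ 4.7 weeks

3840000·e^(0.066t) = 2640000·e^(0.1464t)
3840000/2640000 = e^((0.1464 − 0.066)t) → ln(1.45455) = 0.0804·t
t = 0.37469 / 0.0804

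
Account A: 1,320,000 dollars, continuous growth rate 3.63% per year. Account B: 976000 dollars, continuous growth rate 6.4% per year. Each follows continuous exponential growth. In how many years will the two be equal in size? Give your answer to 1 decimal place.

1320000·e^(0.0363t) = 976000·e^(0.064t)
1320000/976000 = e^((0.064 − 0.0363)t) → ln(1.35246) = 0.0277·t
t = 0.30192 / 0.0277

t ≈ 10.9 years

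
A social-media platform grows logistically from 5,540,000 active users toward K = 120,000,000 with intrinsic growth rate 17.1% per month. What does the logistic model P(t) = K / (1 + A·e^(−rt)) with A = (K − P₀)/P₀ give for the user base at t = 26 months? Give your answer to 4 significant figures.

≈ 96,600,000 active users

A = (120000000 − 5540000)/5540000 = 20.66065
P(26) = 120000000 / (1 + 20.66065·e^(−0.171·26)) = 120000000 / (1 + 20.66065·0.011725)
= 120000000 / 1.24225 ≈ 96598612.9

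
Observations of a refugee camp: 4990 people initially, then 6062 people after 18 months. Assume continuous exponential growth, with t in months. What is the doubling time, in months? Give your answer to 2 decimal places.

doubling time ≈ 64.11 months

r = ln(6062/4990) / 18 = ln(1.21483) / 18 ≈ 0.010811 per month
doubling time = ln 2 / |r| = 0.69315 / 0.010811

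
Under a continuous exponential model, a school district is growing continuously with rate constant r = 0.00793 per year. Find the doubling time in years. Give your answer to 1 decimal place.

doubling time = ln(2) / |r| = 0.69315 / 0.00793

doubling time ≈ 87.4 years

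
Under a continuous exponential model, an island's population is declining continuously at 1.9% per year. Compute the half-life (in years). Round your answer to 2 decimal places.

half-life ≈ 36.48 years

half-life = ln(2) / |r| = 0.69315 / 0.019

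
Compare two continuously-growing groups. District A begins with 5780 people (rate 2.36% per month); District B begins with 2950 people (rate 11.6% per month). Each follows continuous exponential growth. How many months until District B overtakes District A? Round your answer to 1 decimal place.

t ≈ 7.3 months

5780·e^(0.0236t) = 2950·e^(0.116t)
5780/2950 = e^((0.116 − 0.0236)t) → ln(1.95932) = 0.0924·t
t = 0.6726 / 0.0924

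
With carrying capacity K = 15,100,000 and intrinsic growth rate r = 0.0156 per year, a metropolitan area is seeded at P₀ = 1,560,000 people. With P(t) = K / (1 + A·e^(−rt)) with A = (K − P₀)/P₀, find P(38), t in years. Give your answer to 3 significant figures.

≈ 2,600,000 people

A = (15100000 − 1560000)/1560000 = 8.67949
P(38) = 15100000 / (1 + 8.67949·e^(−0.0156·38)) = 15100000 / (1 + 8.67949·0.552777)
= 15100000 / 5.79782 ≈ 2604425.46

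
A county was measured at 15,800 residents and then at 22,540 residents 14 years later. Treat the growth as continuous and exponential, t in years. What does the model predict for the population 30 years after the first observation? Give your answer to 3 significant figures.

≈ 33,800 residents

r = ln(22540/15800) / 14 ≈ 0.025377 per year
P(30) = 15800 · e^(0.025377·30) = 15800 · 2.1411 ≈ 33829.31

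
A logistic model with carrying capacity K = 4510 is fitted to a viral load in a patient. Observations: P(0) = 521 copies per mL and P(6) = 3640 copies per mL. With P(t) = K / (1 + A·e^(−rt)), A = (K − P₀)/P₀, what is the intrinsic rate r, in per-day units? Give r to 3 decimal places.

r ≈ 0.578 per day

A = (4510 − 521)/521 = 7.65643
3640 = 4510/(1 + 7.65643·e^(−r·6)) → e^(−6r) = (1.23901 − 1)/7.65643 = 0.031217
r = −ln(0.031217)/6 = 3.46679/6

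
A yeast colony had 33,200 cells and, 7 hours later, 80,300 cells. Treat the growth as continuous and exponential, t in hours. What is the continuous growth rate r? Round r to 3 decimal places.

80300 = 33200 · e^(r·7)
e^(7r) = 80300/33200 = 2.41867
r = ln(2.41867) / 7 = 0.88322 / 7

r ≈ 0.126 per hour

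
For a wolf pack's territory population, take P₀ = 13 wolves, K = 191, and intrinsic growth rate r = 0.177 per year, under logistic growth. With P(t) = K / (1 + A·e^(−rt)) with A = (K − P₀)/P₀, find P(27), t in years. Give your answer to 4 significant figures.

≈ 171.3 wolves

A = (191 − 13)/13 = 13.69231
P(27) = 191 / (1 + 13.69231·e^(−0.177·27)) = 191 / (1 + 13.69231·0.008404)
= 191 / 1.11508 ≈ 171.29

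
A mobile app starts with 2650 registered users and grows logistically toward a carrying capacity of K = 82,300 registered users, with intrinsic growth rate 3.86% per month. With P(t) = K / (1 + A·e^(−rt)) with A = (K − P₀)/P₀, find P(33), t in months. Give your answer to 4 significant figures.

≈ 8,747 registered users

A = (82300 − 2650)/2650 = 30.0566
P(33) = 82300 / (1 + 30.0566·e^(−0.0386·33)) = 82300 / (1 + 30.0566·0.279766)
= 82300 / 9.40883 ≈ 8747.1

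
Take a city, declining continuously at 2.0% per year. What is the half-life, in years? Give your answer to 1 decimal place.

half-life = ln(2) / |r| = 0.69315 / 0.02

half-life ≈ 34.7 years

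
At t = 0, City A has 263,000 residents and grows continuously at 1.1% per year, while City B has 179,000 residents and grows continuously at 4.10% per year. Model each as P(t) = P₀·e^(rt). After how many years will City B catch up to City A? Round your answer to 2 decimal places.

t ≈ 12.83 years

263000·e^(0.011t) = 179000·e^(0.041t)
263000/179000 = e^((0.041 − 0.011)t) → ln(1.46927) = 0.03·t
t = 0.38477 / 0.03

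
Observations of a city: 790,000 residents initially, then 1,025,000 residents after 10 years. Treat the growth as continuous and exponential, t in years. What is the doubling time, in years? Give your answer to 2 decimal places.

doubling time ≈ 26.62 years

r = ln(1025000/790000) / 10 = ln(1.29747) / 10 ≈ 0.026041 per year
doubling time = ln 2 / |r| = 0.69315 / 0.026041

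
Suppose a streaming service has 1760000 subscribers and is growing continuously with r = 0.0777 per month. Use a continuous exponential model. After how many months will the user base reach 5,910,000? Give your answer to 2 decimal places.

t ≈ 15.59 months

5910000 = 1760000 · e^(0.0777·t)
t = ln(5910000/1760000) / 0.0777 = ln(3.35795) / 0.0777 = 1.21133 / 0.0777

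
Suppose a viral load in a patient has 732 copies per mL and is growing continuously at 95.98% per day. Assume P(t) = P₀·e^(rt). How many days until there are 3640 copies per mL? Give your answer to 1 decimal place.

t ≈ 1.7 days

3640 = 732 · e^(0.9598·t)
t = ln(3640/732) / 0.9598 = ln(4.97268) / 0.9598 = 1.60396 / 0.9598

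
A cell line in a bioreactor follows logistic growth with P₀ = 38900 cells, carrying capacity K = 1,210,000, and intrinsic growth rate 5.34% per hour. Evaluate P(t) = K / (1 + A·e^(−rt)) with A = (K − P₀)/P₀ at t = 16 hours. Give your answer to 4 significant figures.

A = (1210000 − 38900)/38900 = 30.1054
P(16) = 1210000 / (1 + 30.1054·e^(−0.0534·16)) = 1210000 / (1 + 30.1054·0.425538)
= 1210000 / 13.811 ≈ 87611.3

≈ 87,610 cells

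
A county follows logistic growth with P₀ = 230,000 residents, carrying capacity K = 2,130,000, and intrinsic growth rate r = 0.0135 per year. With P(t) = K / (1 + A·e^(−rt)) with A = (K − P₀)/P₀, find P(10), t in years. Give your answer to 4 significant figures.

A = (2130000 − 230000)/230000 = 8.26087
P(10) = 2130000 / (1 + 8.26087·e^(−0.0135·10)) = 2130000 / (1 + 8.26087·0.873716)
= 2130000 / 8.21765 ≈ 259198.09

≈ 259,200 residents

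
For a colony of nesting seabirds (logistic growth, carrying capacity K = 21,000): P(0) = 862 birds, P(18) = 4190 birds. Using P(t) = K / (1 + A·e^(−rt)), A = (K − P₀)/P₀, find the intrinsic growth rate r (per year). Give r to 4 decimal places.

A = (21000 − 862)/862 = 23.36195
4190 = 21000/(1 + 23.36195·e^(−r·18)) → e^(−18r) = (5.01193 − 1)/23.36195 = 0.171729
r = −ln(0.171729)/18 = 1.76184/18

r ≈ 0.0979 per year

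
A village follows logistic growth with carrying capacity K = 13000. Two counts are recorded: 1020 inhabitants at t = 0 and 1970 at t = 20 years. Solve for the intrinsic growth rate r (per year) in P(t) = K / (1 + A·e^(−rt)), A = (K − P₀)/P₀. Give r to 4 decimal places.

r ≈ 0.0370 per year

A = (13000 − 1020)/1020 = 11.7451
1970 = 13000/(1 + 11.7451·e^(−r·20)) → e^(−20r) = (6.59898 − 1)/11.7451 = 0.476708
r = −ln(0.476708)/20 = 0.74085/20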